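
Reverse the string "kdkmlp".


Input: kdkmlp
Reading characters right to left:
  Position 5: 'p'
  Position 4: 'l'
  Position 3: 'm'
  Position 2: 'k'
  Position 1: 'd'
  Position 0: 'k'
Reversed: plmkdk

plmkdk


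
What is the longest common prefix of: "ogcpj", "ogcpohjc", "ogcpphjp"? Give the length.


Words: ogcpj, ogcpohjc, ogcpphjp
  Position 0: all 'o' => match
  Position 1: all 'g' => match
  Position 2: all 'c' => match
  Position 3: all 'p' => match
  Position 4: ('j', 'o', 'p') => mismatch, stop
LCP = "ogcp" (length 4)

4


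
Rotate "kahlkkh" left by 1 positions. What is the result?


Input: "kahlkkh", rotate left by 1
First 1 characters: "k"
Remaining characters: "ahlkkh"
Concatenate remaining + first: "ahlkkh" + "k" = "ahlkkhk"

ahlkkhk


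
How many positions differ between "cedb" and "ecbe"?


Comparing "cedb" and "ecbe" position by position:
  Position 0: 'c' vs 'e' => DIFFER
  Position 1: 'e' vs 'c' => DIFFER
  Position 2: 'd' vs 'b' => DIFFER
  Position 3: 'b' vs 'e' => DIFFER
Positions that differ: 4

4


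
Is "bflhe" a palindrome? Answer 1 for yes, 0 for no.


Input: bflhe
Reversed: ehlfb
  Compare pos 0 ('b') with pos 4 ('e'): MISMATCH
  Compare pos 1 ('f') with pos 3 ('h'): MISMATCH
Result: not a palindrome

0


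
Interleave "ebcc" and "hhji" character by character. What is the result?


Interleaving "ebcc" and "hhji":
  Position 0: 'e' from first, 'h' from second => "eh"
  Position 1: 'b' from first, 'h' from second => "bh"
  Position 2: 'c' from first, 'j' from second => "cj"
  Position 3: 'c' from first, 'i' from second => "ci"
Result: ehbhcjci

ehbhcjci


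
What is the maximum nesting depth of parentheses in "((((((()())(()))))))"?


Input: "((((((()())(()))))))"
Tracking depth:
  Position 0 '(': depth becomes 1
  Position 1 '(': depth becomes 2
  Position 2 '(': depth becomes 3
  Position 3 '(': depth becomes 4
  Position 4 '(': depth becomes 5
  Position 5 '(': depth becomes 6
  Position 6 '(': depth becomes 7
  Position 7 ')': depth becomes 6
  Position 8 '(': depth becomes 7
  Position 9 ')': depth becomes 6
  Position 10 ')': depth becomes 5
  Position 11 '(': depth becomes 6
  Position 12 '(': depth becomes 7
  Position 13 ')': depth becomes 6
  Position 14 ')': depth becomes 5
  Position 15 ')': depth becomes 4
  Position 16 ')': depth becomes 3
  Position 17 ')': depth becomes 2
  Position 18 ')': depth becomes 1
  Position 19 ')': depth becomes 0
Maximum depth reached: 7

7


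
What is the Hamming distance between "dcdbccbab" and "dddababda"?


Comparing "dcdbccbab" and "dddababda" position by position:
  Position 0: 'd' vs 'd' => same
  Position 1: 'c' vs 'd' => differ
  Position 2: 'd' vs 'd' => same
  Position 3: 'b' vs 'a' => differ
  Position 4: 'c' vs 'b' => differ
  Position 5: 'c' vs 'a' => differ
  Position 6: 'b' vs 'b' => same
  Position 7: 'a' vs 'd' => differ
  Position 8: 'b' vs 'a' => differ
Total differences (Hamming distance): 6

6


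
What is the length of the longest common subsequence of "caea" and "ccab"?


LCS of "caea" and "ccab"
DP table:
           c    c    a    b
      0    0    0    0    0
  c   0    1    1    1    1
  a   0    1    1    2    2
  e   0    1    1    2    2
  a   0    1    1    2    2
LCS length = dp[4][4] = 2

2


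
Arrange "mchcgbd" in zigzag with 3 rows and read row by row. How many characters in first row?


Zigzag "mchcgbd" into 3 rows:
Placing characters:
  'm' => row 0
  'c' => row 1
  'h' => row 2
  'c' => row 1
  'g' => row 0
  'b' => row 1
  'd' => row 2
Rows:
  Row 0: "mg"
  Row 1: "ccb"
  Row 2: "hd"
First row length: 2

2


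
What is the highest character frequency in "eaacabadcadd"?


Input: eaacabadcadd
Character counts:
  'a': 5
  'b': 1
  'c': 2
  'd': 3
  'e': 1
Maximum frequency: 5

5


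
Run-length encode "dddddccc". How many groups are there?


Input: dddddccc
Scanning for consecutive runs:
  Group 1: 'd' x 5 (positions 0-4)
  Group 2: 'c' x 3 (positions 5-7)
Total groups: 2

2


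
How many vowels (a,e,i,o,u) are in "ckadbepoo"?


Input: ckadbepoo
Checking each character:
  'c' at position 0: consonant
  'k' at position 1: consonant
  'a' at position 2: vowel (running total: 1)
  'd' at position 3: consonant
  'b' at position 4: consonant
  'e' at position 5: vowel (running total: 2)
  'p' at position 6: consonant
  'o' at position 7: vowel (running total: 3)
  'o' at position 8: vowel (running total: 4)
Total vowels: 4

4


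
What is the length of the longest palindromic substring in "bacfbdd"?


Input: "bacfbdd"
Checking substrings for palindromes:
  [5:7] "dd" (len 2) => palindrome
Longest palindromic substring: "dd" with length 2

2


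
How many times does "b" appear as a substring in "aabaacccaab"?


Searching for "b" in "aabaacccaab"
Scanning each position:
  Position 0: "a" => no
  Position 1: "a" => no
  Position 2: "b" => MATCH
  Position 3: "a" => no
  Position 4: "a" => no
  Position 5: "c" => no
  Position 6: "c" => no
  Position 7: "c" => no
  Position 8: "a" => no
  Position 9: "a" => no
  Position 10: "b" => MATCH
Total occurrences: 2

2


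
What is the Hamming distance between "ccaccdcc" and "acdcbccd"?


Comparing "ccaccdcc" and "acdcbccd" position by position:
  Position 0: 'c' vs 'a' => differ
  Position 1: 'c' vs 'c' => same
  Position 2: 'a' vs 'd' => differ
  Position 3: 'c' vs 'c' => same
  Position 4: 'c' vs 'b' => differ
  Position 5: 'd' vs 'c' => differ
  Position 6: 'c' vs 'c' => same
  Position 7: 'c' vs 'd' => differ
Total differences (Hamming distance): 5

5


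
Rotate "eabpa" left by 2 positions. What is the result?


Input: "eabpa", rotate left by 2
First 2 characters: "ea"
Remaining characters: "bpa"
Concatenate remaining + first: "bpa" + "ea" = "bpaea"

bpaea


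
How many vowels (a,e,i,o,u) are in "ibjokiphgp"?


Input: ibjokiphgp
Checking each character:
  'i' at position 0: vowel (running total: 1)
  'b' at position 1: consonant
  'j' at position 2: consonant
  'o' at position 3: vowel (running total: 2)
  'k' at position 4: consonant
  'i' at position 5: vowel (running total: 3)
  'p' at position 6: consonant
  'h' at position 7: consonant
  'g' at position 8: consonant
  'p' at position 9: consonant
Total vowels: 3

3


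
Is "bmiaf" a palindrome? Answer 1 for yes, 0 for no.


Input: bmiaf
Reversed: faimb
  Compare pos 0 ('b') with pos 4 ('f'): MISMATCH
  Compare pos 1 ('m') with pos 3 ('a'): MISMATCH
Result: not a palindrome

0


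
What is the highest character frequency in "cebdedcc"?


Input: cebdedcc
Character counts:
  'b': 1
  'c': 3
  'd': 2
  'e': 2
Maximum frequency: 3

3


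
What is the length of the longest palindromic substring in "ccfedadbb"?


Input: "ccfedadbb"
Checking substrings for palindromes:
  [4:7] "dad" (len 3) => palindrome
  [0:2] "cc" (len 2) => palindrome
  [7:9] "bb" (len 2) => palindrome
Longest palindromic substring: "dad" with length 3

3


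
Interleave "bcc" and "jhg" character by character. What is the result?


Interleaving "bcc" and "jhg":
  Position 0: 'b' from first, 'j' from second => "bj"
  Position 1: 'c' from first, 'h' from second => "ch"
  Position 2: 'c' from first, 'g' from second => "cg"
Result: bjchcg

bjchcg


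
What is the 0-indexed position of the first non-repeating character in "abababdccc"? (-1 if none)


Input: abababdccc
Character frequencies:
  'a': 3
  'b': 3
  'c': 3
  'd': 1
Scanning left to right for freq == 1:
  Position 0 ('a'): freq=3, skip
  Position 1 ('b'): freq=3, skip
  Position 2 ('a'): freq=3, skip
  Position 3 ('b'): freq=3, skip
  Position 4 ('a'): freq=3, skip
  Position 5 ('b'): freq=3, skip
  Position 6 ('d'): unique! => answer = 6

6


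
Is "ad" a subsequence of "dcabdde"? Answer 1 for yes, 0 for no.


Check if "ad" is a subsequence of "dcabdde"
Greedy scan:
  Position 0 ('d'): no match needed
  Position 1 ('c'): no match needed
  Position 2 ('a'): matches sub[0] = 'a'
  Position 3 ('b'): no match needed
  Position 4 ('d'): matches sub[1] = 'd'
  Position 5 ('d'): no match needed
  Position 6 ('e'): no match needed
All 2 characters matched => is a subsequence

1


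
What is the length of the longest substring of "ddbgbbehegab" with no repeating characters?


Input: "ddbgbbehegab"
Sliding window (track last position of each char):
  Position 0 ('d'): window [0,0] length 1 -- new best
  Position 1 ('d'): repeat (last at 0), move window start to 1
  Position 1 ('d'): window [1,1] length 1
  Position 2 ('b'): window [1,2] length 2 -- new best
  Position 3 ('g'): window [1,3] length 3 -- new best
  Position 4 ('b'): repeat (last at 2), move window start to 3
  Position 4 ('b'): window [3,4] length 2
  Position 5 ('b'): repeat (last at 4), move window start to 5
  Position 5 ('b'): window [5,5] length 1
  Position 6 ('e'): window [5,6] length 2
  Position 7 ('h'): window [5,7] length 3
  Position 8 ('e'): repeat (last at 6), move window start to 7
  Position 8 ('e'): window [7,8] length 2
  Position 9 ('g'): window [7,9] length 3
  Position 10 ('a'): window [7,10] length 4 -- new best
  Position 11 ('b'): window [7,11] length 5 -- new best
Longest substring with no repeats: "hegab" with length 5

5


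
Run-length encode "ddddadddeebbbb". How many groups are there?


Input: ddddadddeebbbb
Scanning for consecutive runs:
  Group 1: 'd' x 4 (positions 0-3)
  Group 2: 'a' x 1 (positions 4-4)
  Group 3: 'd' x 3 (positions 5-7)
  Group 4: 'e' x 2 (positions 8-9)
  Group 5: 'b' x 4 (positions 10-13)
Total groups: 5

5


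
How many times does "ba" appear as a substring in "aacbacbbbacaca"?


Searching for "ba" in "aacbacbbbacaca"
Scanning each position:
  Position 0: "aa" => no
  Position 1: "ac" => no
  Position 2: "cb" => no
  Position 3: "ba" => MATCH
  Position 4: "ac" => no
  Position 5: "cb" => no
  Position 6: "bb" => no
  Position 7: "bb" => no
  Position 8: "ba" => MATCH
  Position 9: "ac" => no
  Position 10: "ca" => no
  Position 11: "ac" => no
  Position 12: "ca" => no
Total occurrences: 2

2


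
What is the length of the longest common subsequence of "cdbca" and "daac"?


LCS of "cdbca" and "daac"
DP table:
           d    a    a    c
      0    0    0    0    0
  c   0    0    0    0    1
  d   0    1    1    1    1
  b   0    1    1    1    1
  c   0    1    1    1    2
  a   0    1    2    2    2
LCS length = dp[5][4] = 2

2


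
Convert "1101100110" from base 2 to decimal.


Input: "1101100110" in base 2
Positional expansion:
  Digit '1' (value 1) x 2^9 = 512
  Digit '1' (value 1) x 2^8 = 256
  Digit '0' (value 0) x 2^7 = 0
  Digit '1' (value 1) x 2^6 = 64
  Digit '1' (value 1) x 2^5 = 32
  Digit '0' (value 0) x 2^4 = 0
  Digit '0' (value 0) x 2^3 = 0
  Digit '1' (value 1) x 2^2 = 4
  Digit '1' (value 1) x 2^1 = 2
  Digit '0' (value 0) x 2^0 = 0
Sum = 870

870


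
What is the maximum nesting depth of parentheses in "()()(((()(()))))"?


Input: "()()(((()(()))))"
Tracking depth:
  Position 0 '(': depth becomes 1
  Position 1 ')': depth becomes 0
  Position 2 '(': depth becomes 1
  Position 3 ')': depth becomes 0
  Position 4 '(': depth becomes 1
  Position 5 '(': depth becomes 2
  Position 6 '(': depth becomes 3
  Position 7 '(': depth becomes 4
  Position 8 ')': depth becomes 3
  Position 9 '(': depth becomes 4
  Position 10 '(': depth becomes 5
  Position 11 ')': depth becomes 4
  Position 12 ')': depth becomes 3
  Position 13 ')': depth becomes 2
  Position 14 ')': depth becomes 1
  Position 15 ')': depth becomes 0
Maximum depth reached: 5

5


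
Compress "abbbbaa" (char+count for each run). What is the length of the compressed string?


Input: abbbbaa
Runs:
  'a' x 1 => "a1"
  'b' x 4 => "b4"
  'a' x 2 => "a2"
Compressed: "a1b4a2"
Compressed length: 6

6


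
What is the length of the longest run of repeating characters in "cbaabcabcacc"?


Input: "cbaabcabcacc"
Scanning for longest run:
  Position 1 ('b'): new char, reset run to 1
  Position 2 ('a'): new char, reset run to 1
  Position 3 ('a'): continues run of 'a', length=2
  Position 4 ('b'): new char, reset run to 1
  Position 5 ('c'): new char, reset run to 1
  Position 6 ('a'): new char, reset run to 1
  Position 7 ('b'): new char, reset run to 1
  Position 8 ('c'): new char, reset run to 1
  Position 9 ('a'): new char, reset run to 1
  Position 10 ('c'): new char, reset run to 1
  Position 11 ('c'): continues run of 'c', length=2
Longest run: 'a' with length 2

2


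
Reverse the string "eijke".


Input: eijke
Reading characters right to left:
  Position 4: 'e'
  Position 3: 'k'
  Position 2: 'j'
  Position 1: 'i'
  Position 0: 'e'
Reversed: ekjie

ekjie


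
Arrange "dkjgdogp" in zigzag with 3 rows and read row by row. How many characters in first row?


Zigzag "dkjgdogp" into 3 rows:
Placing characters:
  'd' => row 0
  'k' => row 1
  'j' => row 2
  'g' => row 1
  'd' => row 0
  'o' => row 1
  'g' => row 2
  'p' => row 1
Rows:
  Row 0: "dd"
  Row 1: "kgop"
  Row 2: "jg"
First row length: 2

2


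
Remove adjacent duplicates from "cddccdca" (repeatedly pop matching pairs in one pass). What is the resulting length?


Input: cddccdca
Stack-based adjacent duplicate removal:
  Read 'c': push. Stack: c
  Read 'd': push. Stack: cd
  Read 'd': matches stack top 'd' => pop. Stack: c
  Read 'c': matches stack top 'c' => pop. Stack: (empty)
  Read 'c': push. Stack: c
  Read 'd': push. Stack: cd
  Read 'c': push. Stack: cdc
  Read 'a': push. Stack: cdca
Final stack: "cdca" (length 4)

4


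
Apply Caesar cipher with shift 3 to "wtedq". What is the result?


Caesar cipher: shift "wtedq" by 3
  'w' (pos 22) + 3 = pos 25 = 'z'
  't' (pos 19) + 3 = pos 22 = 'w'
  'e' (pos 4) + 3 = pos 7 = 'h'
  'd' (pos 3) + 3 = pos 6 = 'g'
  'q' (pos 16) + 3 = pos 19 = 't'
Result: zwhgt

zwhgt


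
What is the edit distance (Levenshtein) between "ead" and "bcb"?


Computing edit distance: "ead" -> "bcb"
DP table:
           b    c    b
      0    1    2    3
  e   1    1    2    3
  a   2    2    2    3
  d   3    3    3    3
Edit distance = dp[3][3] = 3

3


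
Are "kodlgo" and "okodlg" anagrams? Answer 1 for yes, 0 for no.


Strings: "kodlgo", "okodlg"
Sorted first:  dgkloo
Sorted second: dgkloo
Sorted forms match => anagrams

1


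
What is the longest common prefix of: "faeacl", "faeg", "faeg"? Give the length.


Words: faeacl, faeg, faeg
  Position 0: all 'f' => match
  Position 1: all 'a' => match
  Position 2: all 'e' => match
  Position 3: ('a', 'g', 'g') => mismatch, stop
LCP = "fae" (length 3)

3


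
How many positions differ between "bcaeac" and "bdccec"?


Comparing "bcaeac" and "bdccec" position by position:
  Position 0: 'b' vs 'b' => same
  Position 1: 'c' vs 'd' => DIFFER
  Position 2: 'a' vs 'c' => DIFFER
  Position 3: 'e' vs 'c' => DIFFER
  Position 4: 'a' vs 'e' => DIFFER
  Position 5: 'c' vs 'c' => same
Positions that differ: 4

4


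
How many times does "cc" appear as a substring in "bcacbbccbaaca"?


Searching for "cc" in "bcacbbccbaaca"
Scanning each position:
  Position 0: "bc" => no
  Position 1: "ca" => no
  Position 2: "ac" => no
  Position 3: "cb" => no
  Position 4: "bb" => no
  Position 5: "bc" => no
  Position 6: "cc" => MATCH
  Position 7: "cb" => no
  Position 8: "ba" => no
  Position 9: "aa" => no
  Position 10: "ac" => no
  Position 11: "ca" => no
Total occurrences: 1

1


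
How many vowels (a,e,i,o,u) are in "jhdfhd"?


Input: jhdfhd
Checking each character:
  'j' at position 0: consonant
  'h' at position 1: consonant
  'd' at position 2: consonant
  'f' at position 3: consonant
  'h' at position 4: consonant
  'd' at position 5: consonant
Total vowels: 0

0


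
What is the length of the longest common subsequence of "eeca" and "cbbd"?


LCS of "eeca" and "cbbd"
DP table:
           c    b    b    d
      0    0    0    0    0
  e   0    0    0    0    0
  e   0    0    0    0    0
  c   0    1    1    1    1
  a   0    1    1    1    1
LCS length = dp[4][4] = 1

1


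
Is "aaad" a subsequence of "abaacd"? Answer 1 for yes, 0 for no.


Check if "aaad" is a subsequence of "abaacd"
Greedy scan:
  Position 0 ('a'): matches sub[0] = 'a'
  Position 1 ('b'): no match needed
  Position 2 ('a'): matches sub[1] = 'a'
  Position 3 ('a'): matches sub[2] = 'a'
  Position 4 ('c'): no match needed
  Position 5 ('d'): matches sub[3] = 'd'
All 4 characters matched => is a subsequence

1


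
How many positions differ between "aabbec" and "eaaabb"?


Comparing "aabbec" and "eaaabb" position by position:
  Position 0: 'a' vs 'e' => DIFFER
  Position 1: 'a' vs 'a' => same
  Position 2: 'b' vs 'a' => DIFFER
  Position 3: 'b' vs 'a' => DIFFER
  Position 4: 'e' vs 'b' => DIFFER
  Position 5: 'c' vs 'b' => DIFFER
Positions that differ: 5

5


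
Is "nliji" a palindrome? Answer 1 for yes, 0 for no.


Input: nliji
Reversed: ijiln
  Compare pos 0 ('n') with pos 4 ('i'): MISMATCH
  Compare pos 1 ('l') with pos 3 ('j'): MISMATCH
Result: not a palindrome

0


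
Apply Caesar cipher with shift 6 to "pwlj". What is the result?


Caesar cipher: shift "pwlj" by 6
  'p' (pos 15) + 6 = pos 21 = 'v'
  'w' (pos 22) + 6 = pos 2 = 'c'
  'l' (pos 11) + 6 = pos 17 = 'r'
  'j' (pos 9) + 6 = pos 15 = 'p'
Result: vcrp

vcrp


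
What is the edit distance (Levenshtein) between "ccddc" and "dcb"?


Computing edit distance: "ccddc" -> "dcb"
DP table:
           d    c    b
      0    1    2    3
  c   1    1    1    2
  c   2    2    1    2
  d   3    2    2    2
  d   4    3    3    3
  c   5    4    3    4
Edit distance = dp[5][3] = 4

4


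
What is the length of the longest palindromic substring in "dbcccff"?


Input: "dbcccff"
Checking substrings for palindromes:
  [2:5] "ccc" (len 3) => palindrome
  [2:4] "cc" (len 2) => palindrome
  [3:5] "cc" (len 2) => palindrome
  [5:7] "ff" (len 2) => palindrome
Longest palindromic substring: "ccc" with length 3

3


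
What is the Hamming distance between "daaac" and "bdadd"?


Comparing "daaac" and "bdadd" position by position:
  Position 0: 'd' vs 'b' => differ
  Position 1: 'a' vs 'd' => differ
  Position 2: 'a' vs 'a' => same
  Position 3: 'a' vs 'd' => differ
  Position 4: 'c' vs 'd' => differ
Total differences (Hamming distance): 4

4


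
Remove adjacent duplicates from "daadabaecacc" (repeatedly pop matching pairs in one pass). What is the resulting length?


Input: daadabaecacc
Stack-based adjacent duplicate removal:
  Read 'd': push. Stack: d
  Read 'a': push. Stack: da
  Read 'a': matches stack top 'a' => pop. Stack: d
  Read 'd': matches stack top 'd' => pop. Stack: (empty)
  Read 'a': push. Stack: a
  Read 'b': push. Stack: ab
  Read 'a': push. Stack: aba
  Read 'e': push. Stack: abae
  Read 'c': push. Stack: abaec
  Read 'a': push. Stack: abaeca
  Read 'c': push. Stack: abaecac
  Read 'c': matches stack top 'c' => pop. Stack: abaeca
Final stack: "abaeca" (length 6)

6


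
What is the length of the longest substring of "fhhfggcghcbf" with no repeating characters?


Input: "fhhfggcghcbf"
Sliding window (track last position of each char):
  Position 0 ('f'): window [0,0] length 1 -- new best
  Position 1 ('h'): window [0,1] length 2 -- new best
  Position 2 ('h'): repeat (last at 1), move window start to 2
  Position 2 ('h'): window [2,2] length 1
  Position 3 ('f'): window [2,3] length 2
  Position 4 ('g'): window [2,4] length 3 -- new best
  Position 5 ('g'): repeat (last at 4), move window start to 5
  Position 5 ('g'): window [5,5] length 1
  Position 6 ('c'): window [5,6] length 2
  Position 7 ('g'): repeat (last at 5), move window start to 6
  Position 7 ('g'): window [6,7] length 2
  Position 8 ('h'): window [6,8] length 3
  Position 9 ('c'): repeat (last at 6), move window start to 7
  Position 9 ('c'): window [7,9] length 3
  Position 10 ('b'): window [7,10] length 4 -- new best
  Position 11 ('f'): window [7,11] length 5 -- new best
Longest substring with no repeats: "ghcbf" with length 5

5


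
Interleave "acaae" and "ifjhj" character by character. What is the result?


Interleaving "acaae" and "ifjhj":
  Position 0: 'a' from first, 'i' from second => "ai"
  Position 1: 'c' from first, 'f' from second => "cf"
  Position 2: 'a' from first, 'j' from second => "aj"
  Position 3: 'a' from first, 'h' from second => "ah"
  Position 4: 'e' from first, 'j' from second => "ej"
Result: aicfajahej

aicfajahej


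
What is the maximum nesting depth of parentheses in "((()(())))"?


Input: "((()(())))"
Tracking depth:
  Position 0 '(': depth becomes 1
  Position 1 '(': depth becomes 2
  Position 2 '(': depth becomes 3
  Position 3 ')': depth becomes 2
  Position 4 '(': depth becomes 3
  Position 5 '(': depth becomes 4
  Position 6 ')': depth becomes 3
  Position 7 ')': depth becomes 2
  Position 8 ')': depth becomes 1
  Position 9 ')': depth becomes 0
Maximum depth reached: 4

4


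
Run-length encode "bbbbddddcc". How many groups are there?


Input: bbbbddddcc
Scanning for consecutive runs:
  Group 1: 'b' x 4 (positions 0-3)
  Group 2: 'd' x 4 (positions 4-7)
  Group 3: 'c' x 2 (positions 8-9)
Total groups: 3

3


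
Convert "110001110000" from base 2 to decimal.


Input: "110001110000" in base 2
Positional expansion:
  Digit '1' (value 1) x 2^11 = 2048
  Digit '1' (value 1) x 2^10 = 1024
  Digit '0' (value 0) x 2^9 = 0
  Digit '0' (value 0) x 2^8 = 0
  Digit '0' (value 0) x 2^7 = 0
  Digit '1' (value 1) x 2^6 = 64
  Digit '1' (value 1) x 2^5 = 32
  Digit '1' (value 1) x 2^4 = 16
  Digit '0' (value 0) x 2^3 = 0
  Digit '0' (value 0) x 2^2 = 0
  Digit '0' (value 0) x 2^1 = 0
  Digit '0' (value 0) x 2^0 = 0
Sum = 3184

3184


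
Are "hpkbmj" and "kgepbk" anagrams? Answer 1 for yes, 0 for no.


Strings: "hpkbmj", "kgepbk"
Sorted first:  bhjkmp
Sorted second: begkkp
Differ at position 1: 'h' vs 'e' => not anagrams

0


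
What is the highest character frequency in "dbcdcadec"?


Input: dbcdcadec
Character counts:
  'a': 1
  'b': 1
  'c': 3
  'd': 3
  'e': 1
Maximum frequency: 3

3


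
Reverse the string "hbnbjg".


Input: hbnbjg
Reading characters right to left:
  Position 5: 'g'
  Position 4: 'j'
  Position 3: 'b'
  Position 2: 'n'
  Position 1: 'b'
  Position 0: 'h'
Reversed: gjbnbh

gjbnbh


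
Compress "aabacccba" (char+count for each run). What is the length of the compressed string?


Input: aabacccba
Runs:
  'a' x 2 => "a2"
  'b' x 1 => "b1"
  'a' x 1 => "a1"
  'c' x 3 => "c3"
  'b' x 1 => "b1"
  'a' x 1 => "a1"
Compressed: "a2b1a1c3b1a1"
Compressed length: 12

12


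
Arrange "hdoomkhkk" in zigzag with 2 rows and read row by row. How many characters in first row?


Zigzag "hdoomkhkk" into 2 rows:
Placing characters:
  'h' => row 0
  'd' => row 1
  'o' => row 0
  'o' => row 1
  'm' => row 0
  'k' => row 1
  'h' => row 0
  'k' => row 1
  'k' => row 0
Rows:
  Row 0: "homhk"
  Row 1: "dokk"
First row length: 5

5


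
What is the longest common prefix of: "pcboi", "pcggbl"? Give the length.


Words: pcboi, pcggbl
  Position 0: all 'p' => match
  Position 1: all 'c' => match
  Position 2: ('b', 'g') => mismatch, stop
LCP = "pc" (length 2)

2


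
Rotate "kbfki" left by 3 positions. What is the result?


Input: "kbfki", rotate left by 3
First 3 characters: "kbf"
Remaining characters: "ki"
Concatenate remaining + first: "ki" + "kbf" = "kikbf"

kikbf


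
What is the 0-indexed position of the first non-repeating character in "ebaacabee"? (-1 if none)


Input: ebaacabee
Character frequencies:
  'a': 3
  'b': 2
  'c': 1
  'e': 3
Scanning left to right for freq == 1:
  Position 0 ('e'): freq=3, skip
  Position 1 ('b'): freq=2, skip
  Position 2 ('a'): freq=3, skip
  Position 3 ('a'): freq=3, skip
  Position 4 ('c'): unique! => answer = 4

4


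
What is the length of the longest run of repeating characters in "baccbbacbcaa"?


Input: "baccbbacbcaa"
Scanning for longest run:
  Position 1 ('a'): new char, reset run to 1
  Position 2 ('c'): new char, reset run to 1
  Position 3 ('c'): continues run of 'c', length=2
  Position 4 ('b'): new char, reset run to 1
  Position 5 ('b'): continues run of 'b', length=2
  Position 6 ('a'): new char, reset run to 1
  Position 7 ('c'): new char, reset run to 1
  Position 8 ('b'): new char, reset run to 1
  Position 9 ('c'): new char, reset run to 1
  Position 10 ('a'): new char, reset run to 1
  Position 11 ('a'): continues run of 'a', length=2
Longest run: 'c' with length 2

2


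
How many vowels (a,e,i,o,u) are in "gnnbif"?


Input: gnnbif
Checking each character:
  'g' at position 0: consonant
  'n' at position 1: consonant
  'n' at position 2: consonant
  'b' at position 3: consonant
  'i' at position 4: vowel (running total: 1)
  'f' at position 5: consonant
Total vowels: 1

1


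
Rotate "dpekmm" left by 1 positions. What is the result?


Input: "dpekmm", rotate left by 1
First 1 characters: "d"
Remaining characters: "pekmm"
Concatenate remaining + first: "pekmm" + "d" = "pekmmd"

pekmmd


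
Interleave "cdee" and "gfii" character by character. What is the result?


Interleaving "cdee" and "gfii":
  Position 0: 'c' from first, 'g' from second => "cg"
  Position 1: 'd' from first, 'f' from second => "df"
  Position 2: 'e' from first, 'i' from second => "ei"
  Position 3: 'e' from first, 'i' from second => "ei"
Result: cgdfeiei

cgdfeiei


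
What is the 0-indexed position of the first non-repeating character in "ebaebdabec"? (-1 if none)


Input: ebaebdabec
Character frequencies:
  'a': 2
  'b': 3
  'c': 1
  'd': 1
  'e': 3
Scanning left to right for freq == 1:
  Position 0 ('e'): freq=3, skip
  Position 1 ('b'): freq=3, skip
  Position 2 ('a'): freq=2, skip
  Position 3 ('e'): freq=3, skip
  Position 4 ('b'): freq=3, skip
  Position 5 ('d'): unique! => answer = 5

5


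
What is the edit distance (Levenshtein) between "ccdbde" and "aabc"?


Computing edit distance: "ccdbde" -> "aabc"
DP table:
           a    a    b    c
      0    1    2    3    4
  c   1    1    2    3    3
  c   2    2    2    3    3
  d   3    3    3    3    4
  b   4    4    4    3    4
  d   5    5    5    4    4
  e   6    6    6    5    5
Edit distance = dp[6][4] = 5

5


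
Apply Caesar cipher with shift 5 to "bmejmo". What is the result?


Caesar cipher: shift "bmejmo" by 5
  'b' (pos 1) + 5 = pos 6 = 'g'
  'm' (pos 12) + 5 = pos 17 = 'r'
  'e' (pos 4) + 5 = pos 9 = 'j'
  'j' (pos 9) + 5 = pos 14 = 'o'
  'm' (pos 12) + 5 = pos 17 = 'r'
  'o' (pos 14) + 5 = pos 19 = 't'
Result: grjort

grjort


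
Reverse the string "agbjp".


Input: agbjp
Reading characters right to left:
  Position 4: 'p'
  Position 3: 'j'
  Position 2: 'b'
  Position 1: 'g'
  Position 0: 'a'
Reversed: pjbga

pjbga


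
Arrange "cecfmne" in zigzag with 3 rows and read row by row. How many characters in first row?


Zigzag "cecfmne" into 3 rows:
Placing characters:
  'c' => row 0
  'e' => row 1
  'c' => row 2
  'f' => row 1
  'm' => row 0
  'n' => row 1
  'e' => row 2
Rows:
  Row 0: "cm"
  Row 1: "efn"
  Row 2: "ce"
First row length: 2

2


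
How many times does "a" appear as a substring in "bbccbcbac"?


Searching for "a" in "bbccbcbac"
Scanning each position:
  Position 0: "b" => no
  Position 1: "b" => no
  Position 2: "c" => no
  Position 3: "c" => no
  Position 4: "b" => no
  Position 5: "c" => no
  Position 6: "b" => no
  Position 7: "a" => MATCH
  Position 8: "c" => no
Total occurrences: 1

1


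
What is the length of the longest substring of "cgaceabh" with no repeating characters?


Input: "cgaceabh"
Sliding window (track last position of each char):
  Position 0 ('c'): window [0,0] length 1 -- new best
  Position 1 ('g'): window [0,1] length 2 -- new best
  Position 2 ('a'): window [0,2] length 3 -- new best
  Position 3 ('c'): repeat (last at 0), move window start to 1
  Position 3 ('c'): window [1,3] length 3
  Position 4 ('e'): window [1,4] length 4 -- new best
  Position 5 ('a'): repeat (last at 2), move window start to 3
  Position 5 ('a'): window [3,5] length 3
  Position 6 ('b'): window [3,6] length 4
  Position 7 ('h'): window [3,7] length 5 -- new best
Longest substring with no repeats: "ceabh" with length 5

5


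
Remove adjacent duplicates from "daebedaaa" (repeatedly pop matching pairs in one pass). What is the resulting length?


Input: daebedaaa
Stack-based adjacent duplicate removal:
  Read 'd': push. Stack: d
  Read 'a': push. Stack: da
  Read 'e': push. Stack: dae
  Read 'b': push. Stack: daeb
  Read 'e': push. Stack: daebe
  Read 'd': push. Stack: daebed
  Read 'a': push. Stack: daebeda
  Read 'a': matches stack top 'a' => pop. Stack: daebed
  Read 'a': push. Stack: daebeda
Final stack: "daebeda" (length 7)

7


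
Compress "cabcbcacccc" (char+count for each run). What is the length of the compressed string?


Input: cabcbcacccc
Runs:
  'c' x 1 => "c1"
  'a' x 1 => "a1"
  'b' x 1 => "b1"
  'c' x 1 => "c1"
  'b' x 1 => "b1"
  'c' x 1 => "c1"
  'a' x 1 => "a1"
  'c' x 4 => "c4"
Compressed: "c1a1b1c1b1c1a1c4"
Compressed length: 16

16


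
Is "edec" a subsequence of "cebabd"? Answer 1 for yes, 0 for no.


Check if "edec" is a subsequence of "cebabd"
Greedy scan:
  Position 0 ('c'): no match needed
  Position 1 ('e'): matches sub[0] = 'e'
  Position 2 ('b'): no match needed
  Position 3 ('a'): no match needed
  Position 4 ('b'): no match needed
  Position 5 ('d'): matches sub[1] = 'd'
Only matched 2/4 characters => not a subsequence

0


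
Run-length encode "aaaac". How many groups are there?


Input: aaaac
Scanning for consecutive runs:
  Group 1: 'a' x 4 (positions 0-3)
  Group 2: 'c' x 1 (positions 4-4)
Total groups: 2

2


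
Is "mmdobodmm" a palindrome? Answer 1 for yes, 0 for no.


Input: mmdobodmm
Reversed: mmdobodmm
  Compare pos 0 ('m') with pos 8 ('m'): match
  Compare pos 1 ('m') with pos 7 ('m'): match
  Compare pos 2 ('d') with pos 6 ('d'): match
  Compare pos 3 ('o') with pos 5 ('o'): match
Result: palindrome

1


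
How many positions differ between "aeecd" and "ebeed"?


Comparing "aeecd" and "ebeed" position by position:
  Position 0: 'a' vs 'e' => DIFFER
  Position 1: 'e' vs 'b' => DIFFER
  Position 2: 'e' vs 'e' => same
  Position 3: 'c' vs 'e' => DIFFER
  Position 4: 'd' vs 'd' => same
Positions that differ: 3

3


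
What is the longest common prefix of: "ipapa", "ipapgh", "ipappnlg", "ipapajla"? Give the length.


Words: ipapa, ipapgh, ipappnlg, ipapajla
  Position 0: all 'i' => match
  Position 1: all 'p' => match
  Position 2: all 'a' => match
  Position 3: all 'p' => match
  Position 4: ('a', 'g', 'p', 'a') => mismatch, stop
LCP = "ipap" (length 4)

4


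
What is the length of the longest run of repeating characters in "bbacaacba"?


Input: "bbacaacba"
Scanning for longest run:
  Position 1 ('b'): continues run of 'b', length=2
  Position 2 ('a'): new char, reset run to 1
  Position 3 ('c'): new char, reset run to 1
  Position 4 ('a'): new char, reset run to 1
  Position 5 ('a'): continues run of 'a', length=2
  Position 6 ('c'): new char, reset run to 1
  Position 7 ('b'): new char, reset run to 1
  Position 8 ('a'): new char, reset run to 1
Longest run: 'b' with length 2

2


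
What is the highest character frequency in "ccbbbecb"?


Input: ccbbbecb
Character counts:
  'b': 4
  'c': 3
  'e': 1
Maximum frequency: 4

4


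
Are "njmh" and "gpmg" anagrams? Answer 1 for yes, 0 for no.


Strings: "njmh", "gpmg"
Sorted first:  hjmn
Sorted second: ggmp
Differ at position 0: 'h' vs 'g' => not anagrams

0


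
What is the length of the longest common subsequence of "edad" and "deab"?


LCS of "edad" and "deab"
DP table:
           d    e    a    b
      0    0    0    0    0
  e   0    0    1    1    1
  d   0    1    1    1    1
  a   0    1    1    2    2
  d   0    1    1    2    2
LCS length = dp[4][4] = 2

2


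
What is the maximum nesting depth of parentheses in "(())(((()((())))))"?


Input: "(())(((()((())))))"
Tracking depth:
  Position 0 '(': depth becomes 1
  Position 1 '(': depth becomes 2
  Position 2 ')': depth becomes 1
  Position 3 ')': depth becomes 0
  Position 4 '(': depth becomes 1
  Position 5 '(': depth becomes 2
  Position 6 '(': depth becomes 3
  Position 7 '(': depth becomes 4
  Position 8 ')': depth becomes 3
  Position 9 '(': depth becomes 4
  Position 10 '(': depth becomes 5
  Position 11 '(': depth becomes 6
  Position 12 ')': depth becomes 5
  Position 13 ')': depth becomes 4
  Position 14 ')': depth becomes 3
  Position 15 ')': depth becomes 2
  Position 16 ')': depth becomes 1
  Position 17 ')': depth becomes 0
Maximum depth reached: 6

6


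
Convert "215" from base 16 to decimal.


Input: "215" in base 16
Positional expansion:
  Digit '2' (value 2) x 16^2 = 512
  Digit '1' (value 1) x 16^1 = 16
  Digit '5' (value 5) x 16^0 = 5
Sum = 533

533


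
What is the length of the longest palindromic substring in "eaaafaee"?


Input: "eaaafaee"
Checking substrings for palindromes:
  [1:4] "aaa" (len 3) => palindrome
  [3:6] "afa" (len 3) => palindrome
  [1:3] "aa" (len 2) => palindrome
  [2:4] "aa" (len 2) => palindrome
  [6:8] "ee" (len 2) => palindrome
Longest palindromic substring: "aaa" with length 3

3


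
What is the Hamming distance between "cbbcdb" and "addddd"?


Comparing "cbbcdb" and "addddd" position by position:
  Position 0: 'c' vs 'a' => differ
  Position 1: 'b' vs 'd' => differ
  Position 2: 'b' vs 'd' => differ
  Position 3: 'c' vs 'd' => differ
  Position 4: 'd' vs 'd' => same
  Position 5: 'b' vs 'd' => differ
Total differences (Hamming distance): 5

5


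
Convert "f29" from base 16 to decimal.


Input: "f29" in base 16
Positional expansion:
  Digit 'f' (value 15) x 16^2 = 3840
  Digit '2' (value 2) x 16^1 = 32
  Digit '9' (value 9) x 16^0 = 9
Sum = 3881

3881


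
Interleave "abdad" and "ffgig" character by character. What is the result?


Interleaving "abdad" and "ffgig":
  Position 0: 'a' from first, 'f' from second => "af"
  Position 1: 'b' from first, 'f' from second => "bf"
  Position 2: 'd' from first, 'g' from second => "dg"
  Position 3: 'a' from first, 'i' from second => "ai"
  Position 4: 'd' from first, 'g' from second => "dg"
Result: afbfdgaidg

afbfdgaidg


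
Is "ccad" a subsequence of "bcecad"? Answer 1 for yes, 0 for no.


Check if "ccad" is a subsequence of "bcecad"
Greedy scan:
  Position 0 ('b'): no match needed
  Position 1 ('c'): matches sub[0] = 'c'
  Position 2 ('e'): no match needed
  Position 3 ('c'): matches sub[1] = 'c'
  Position 4 ('a'): matches sub[2] = 'a'
  Position 5 ('d'): matches sub[3] = 'd'
All 4 characters matched => is a subsequence

1


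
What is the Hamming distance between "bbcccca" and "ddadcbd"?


Comparing "bbcccca" and "ddadcbd" position by position:
  Position 0: 'b' vs 'd' => differ
  Position 1: 'b' vs 'd' => differ
  Position 2: 'c' vs 'a' => differ
  Position 3: 'c' vs 'd' => differ
  Position 4: 'c' vs 'c' => same
  Position 5: 'c' vs 'b' => differ
  Position 6: 'a' vs 'd' => differ
Total differences (Hamming distance): 6

6


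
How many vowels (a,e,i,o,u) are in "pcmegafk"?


Input: pcmegafk
Checking each character:
  'p' at position 0: consonant
  'c' at position 1: consonant
  'm' at position 2: consonant
  'e' at position 3: vowel (running total: 1)
  'g' at position 4: consonant
  'a' at position 5: vowel (running total: 2)
  'f' at position 6: consonant
  'k' at position 7: consonant
Total vowels: 2

2


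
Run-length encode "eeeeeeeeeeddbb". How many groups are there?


Input: eeeeeeeeeeddbb
Scanning for consecutive runs:
  Group 1: 'e' x 10 (positions 0-9)
  Group 2: 'd' x 2 (positions 10-11)
  Group 3: 'b' x 2 (positions 12-13)
Total groups: 3

3


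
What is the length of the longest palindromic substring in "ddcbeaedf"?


Input: "ddcbeaedf"
Checking substrings for palindromes:
  [4:7] "eae" (len 3) => palindrome
  [0:2] "dd" (len 2) => palindrome
Longest palindromic substring: "eae" with length 3

3


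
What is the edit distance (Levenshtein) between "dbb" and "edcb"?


Computing edit distance: "dbb" -> "edcb"
DP table:
           e    d    c    b
      0    1    2    3    4
  d   1    1    1    2    3
  b   2    2    2    2    2
  b   3    3    3    3    2
Edit distance = dp[3][4] = 2

2


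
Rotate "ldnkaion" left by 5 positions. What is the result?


Input: "ldnkaion", rotate left by 5
First 5 characters: "ldnka"
Remaining characters: "ion"
Concatenate remaining + first: "ion" + "ldnka" = "ionldnka"

ionldnka


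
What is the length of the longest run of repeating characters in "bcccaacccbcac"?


Input: "bcccaacccbcac"
Scanning for longest run:
  Position 1 ('c'): new char, reset run to 1
  Position 2 ('c'): continues run of 'c', length=2
  Position 3 ('c'): continues run of 'c', length=3
  Position 4 ('a'): new char, reset run to 1
  Position 5 ('a'): continues run of 'a', length=2
  Position 6 ('c'): new char, reset run to 1
  Position 7 ('c'): continues run of 'c', length=2
  Position 8 ('c'): continues run of 'c', length=3
  Position 9 ('b'): new char, reset run to 1
  Position 10 ('c'): new char, reset run to 1
  Position 11 ('a'): new char, reset run to 1
  Position 12 ('c'): new char, reset run to 1
Longest run: 'c' with length 3

3


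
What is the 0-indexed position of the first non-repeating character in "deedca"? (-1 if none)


Input: deedca
Character frequencies:
  'a': 1
  'c': 1
  'd': 2
  'e': 2
Scanning left to right for freq == 1:
  Position 0 ('d'): freq=2, skip
  Position 1 ('e'): freq=2, skip
  Position 2 ('e'): freq=2, skip
  Position 3 ('d'): freq=2, skip
  Position 4 ('c'): unique! => answer = 4

4


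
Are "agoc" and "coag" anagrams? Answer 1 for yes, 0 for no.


Strings: "agoc", "coag"
Sorted first:  acgo
Sorted second: acgo
Sorted forms match => anagrams

1


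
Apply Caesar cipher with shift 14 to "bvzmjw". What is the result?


Caesar cipher: shift "bvzmjw" by 14
  'b' (pos 1) + 14 = pos 15 = 'p'
  'v' (pos 21) + 14 = pos 9 = 'j'
  'z' (pos 25) + 14 = pos 13 = 'n'
  'm' (pos 12) + 14 = pos 0 = 'a'
  'j' (pos 9) + 14 = pos 23 = 'x'
  'w' (pos 22) + 14 = pos 10 = 'k'
Result: pjnaxk

pjnaxk


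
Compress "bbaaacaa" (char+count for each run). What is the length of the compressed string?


Input: bbaaacaa
Runs:
  'b' x 2 => "b2"
  'a' x 3 => "a3"
  'c' x 1 => "c1"
  'a' x 2 => "a2"
Compressed: "b2a3c1a2"
Compressed length: 8

8


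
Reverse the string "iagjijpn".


Input: iagjijpn
Reading characters right to left:
  Position 7: 'n'
  Position 6: 'p'
  Position 5: 'j'
  Position 4: 'i'
  Position 3: 'j'
  Position 2: 'g'
  Position 1: 'a'
  Position 0: 'i'
Reversed: npjijgai

npjijgai


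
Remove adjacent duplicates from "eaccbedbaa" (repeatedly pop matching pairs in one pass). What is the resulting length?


Input: eaccbedbaa
Stack-based adjacent duplicate removal:
  Read 'e': push. Stack: e
  Read 'a': push. Stack: ea
  Read 'c': push. Stack: eac
  Read 'c': matches stack top 'c' => pop. Stack: ea
  Read 'b': push. Stack: eab
  Read 'e': push. Stack: eabe
  Read 'd': push. Stack: eabed
  Read 'b': push. Stack: eabedb
  Read 'a': push. Stack: eabedba
  Read 'a': matches stack top 'a' => pop. Stack: eabedb
Final stack: "eabedb" (length 6)

6


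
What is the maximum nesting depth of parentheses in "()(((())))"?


Input: "()(((())))"
Tracking depth:
  Position 0 '(': depth becomes 1
  Position 1 ')': depth becomes 0
  Position 2 '(': depth becomes 1
  Position 3 '(': depth becomes 2
  Position 4 '(': depth becomes 3
  Position 5 '(': depth becomes 4
  Position 6 ')': depth becomes 3
  Position 7 ')': depth becomes 2
  Position 8 ')': depth becomes 1
  Position 9 ')': depth becomes 0
Maximum depth reached: 4

4


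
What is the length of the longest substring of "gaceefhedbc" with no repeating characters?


Input: "gaceefhedbc"
Sliding window (track last position of each char):
  Position 0 ('g'): window [0,0] length 1 -- new best
  Position 1 ('a'): window [0,1] length 2 -- new best
  Position 2 ('c'): window [0,2] length 3 -- new best
  Position 3 ('e'): window [0,3] length 4 -- new best
  Position 4 ('e'): repeat (last at 3), move window start to 4
  Position 4 ('e'): window [4,4] length 1
  Position 5 ('f'): window [4,5] length 2
  Position 6 ('h'): window [4,6] length 3
  Position 7 ('e'): repeat (last at 4), move window start to 5
  Position 7 ('e'): window [5,7] length 3
  Position 8 ('d'): window [5,8] length 4
  Position 9 ('b'): window [5,9] length 5 -- new best
  Position 10 ('c'): window [5,10] length 6 -- new best
Longest substring with no repeats: "fhedbc" with length 6

6
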